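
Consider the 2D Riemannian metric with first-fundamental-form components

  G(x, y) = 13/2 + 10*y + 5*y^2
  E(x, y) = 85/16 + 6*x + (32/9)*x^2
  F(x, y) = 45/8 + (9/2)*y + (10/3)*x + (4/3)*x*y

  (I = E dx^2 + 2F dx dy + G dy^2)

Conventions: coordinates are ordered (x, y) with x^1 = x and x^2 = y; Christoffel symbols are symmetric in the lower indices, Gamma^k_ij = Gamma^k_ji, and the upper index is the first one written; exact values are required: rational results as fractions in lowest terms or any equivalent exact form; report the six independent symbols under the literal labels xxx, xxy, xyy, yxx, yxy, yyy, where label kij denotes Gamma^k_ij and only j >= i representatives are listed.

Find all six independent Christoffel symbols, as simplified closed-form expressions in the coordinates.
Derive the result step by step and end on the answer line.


E = 85/16 + 6*x + (32/9)*x^2; F = 45/8 + (9/2)*y + (10/3)*x + (4/3)*x*y; G = 13/2 + 10*y + 5*y^2
Gamma^k_ij = (1/2) g^{kl} (d_i g_jl + d_j g_il - d_l g_ij), with g^inv = (1/(EG-F^2)) [[G, -F], [-F, E]]
first partials: E_x = 6 + (64/9)*x, E_y = 0, F_x = 10/3 + (4/3)*y, F_y = 9/2 + (4/3)*x, G_x = 0, G_y = 10 + 10*y
D = EG - F^2 = 185/64 + (5/2)*y + (3/2)*x + (101/16)*y^2 + 15*x*y + 12*x^2 + 18*x*y^2 + (80/3)*x^2*y + 16*x^2*y^2
expanded: Gamma^x_xx = (G E_x - 2F F_x + F E_y)/(2D), Gamma^x_xy = (G E_y - F G_x)/(2D), Gamma^x_yy = (2G F_y - G G_x - F G_y)/(2D), Gamma^y_xx = (2E F_x - E E_y - F E_x)/(2D), Gamma^y_xy = (E G_x - F E_y)/(2D), Gamma^y_yy = (E G_y - 2F F_y + F G_x)/(2D); substitute and cancel common factors

Answer: Gamma_xxx = (3072*x*y^2 + 5120*x*y + 2304*x + 1728*y^2 + 1440*y + 144)/(3072*x^2*y^2 + 5120*x^2*y + 2304*x^2 + 3456*x*y^2 + 2880*x*y + 288*x + 1212*y^2 + 480*y + 555), Gamma_xxy = 0, Gamma_xyy = (-1920*x*y - 1536*x - 1080*y + 216)/(3072*x^2*y^2 + 5120*x^2*y + 2304*x^2 + 3456*x*y^2 + 2880*x*y + 288*x + 1212*y^2 + 480*y + 555), Gamma_yxx = (-2304*x*y - 1920*x - 1232*y + 160)/(3072*x^2*y^2 + 5120*x^2*y + 2304*x^2 + 3456*x*y^2 + 2880*x*y + 288*x + 1212*y^2 + 480*y + 555), Gamma_yxy = 0, Gamma_yyy = (3072*x^2*y + 2560*x^2 + 3456*x*y + 1440*x + 1212*y + 240)/(3072*x^2*y^2 + 5120*x^2*y + 2304*x^2 + 3456*x*y^2 + 2880*x*y + 288*x + 1212*y^2 + 480*y + 555)


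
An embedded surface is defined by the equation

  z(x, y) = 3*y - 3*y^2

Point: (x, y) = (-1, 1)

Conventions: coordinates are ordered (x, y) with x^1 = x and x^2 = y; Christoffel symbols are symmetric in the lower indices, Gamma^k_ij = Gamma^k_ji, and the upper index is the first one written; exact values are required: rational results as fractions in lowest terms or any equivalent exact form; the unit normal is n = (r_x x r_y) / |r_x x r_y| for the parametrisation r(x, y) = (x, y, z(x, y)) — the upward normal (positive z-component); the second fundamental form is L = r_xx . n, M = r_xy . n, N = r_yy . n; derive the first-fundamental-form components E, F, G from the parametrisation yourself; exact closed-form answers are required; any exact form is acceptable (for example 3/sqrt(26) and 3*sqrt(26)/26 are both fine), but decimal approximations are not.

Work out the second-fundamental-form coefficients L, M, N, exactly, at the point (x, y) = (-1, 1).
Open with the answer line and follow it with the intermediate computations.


Answer: L = 0, M = 0, N = -3*sqrt(10)/5

z_x = 0, z_y = -3, z_xx = 0, z_xy = 0, z_yy = -6
E = 1, F = 0, G = 10; answer radicand W^2 = 10
unnormalised second-form numerators: l = 0, m = 0, n = -6; L = l/sqrt(10), and similarly M = m/sqrt(W^2), N = n/sqrt(W^2)


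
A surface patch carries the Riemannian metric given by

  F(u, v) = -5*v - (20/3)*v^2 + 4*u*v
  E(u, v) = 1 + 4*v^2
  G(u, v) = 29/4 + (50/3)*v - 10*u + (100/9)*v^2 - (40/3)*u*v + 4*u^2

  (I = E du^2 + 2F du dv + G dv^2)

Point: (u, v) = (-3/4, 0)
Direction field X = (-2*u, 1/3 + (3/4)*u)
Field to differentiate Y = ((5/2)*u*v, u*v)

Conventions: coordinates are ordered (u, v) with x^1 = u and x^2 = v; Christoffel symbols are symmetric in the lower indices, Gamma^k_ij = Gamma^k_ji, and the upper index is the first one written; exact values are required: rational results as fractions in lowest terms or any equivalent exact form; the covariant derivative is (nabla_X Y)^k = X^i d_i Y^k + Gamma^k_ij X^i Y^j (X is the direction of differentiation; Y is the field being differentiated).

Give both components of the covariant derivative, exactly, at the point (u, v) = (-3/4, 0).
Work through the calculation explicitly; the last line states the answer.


E = 1, F = 0, G = 17 at the point
E_u = 0, E_v = 0, F_u = 0, F_v = -8, G_u = -16, G_v = 80/3
EG - F^2 = 17;  g^inv = (1/17) * [[17, 0], [0, 1]]
first-kind symbols [ij,l] = (1/2)(d_i g_jl + d_j g_il - d_l g_ij): [uu,u] = E_u/2 = 0, [uu,v] = F_u - E_v/2 = 0, [uv,u] = E_v/2 = 0, [uv,v] = G_u/2 = -8, [vv,u] = F_v - G_u/2 = 0, [vv,v] = G_v/2 = 40/3
Gamma^u_ij = (G*[ij,u] - F*[ij,v])/(EG - F^2), Gamma^v_ij = (E*[ij,v] - F*[ij,u])/(EG - F^2)
Gamma_uuu = 0, Gamma_uuv = 0, Gamma_uvv = 0, Gamma_vuu = 0, Gamma_vuv = -8/17, Gamma_vvv = 40/51
X = (3/2, -11/48), Y = (0, 0) at the point

Answer: (nabla_X Y)^u = 55/128, (nabla_X Y)^v = 11/64


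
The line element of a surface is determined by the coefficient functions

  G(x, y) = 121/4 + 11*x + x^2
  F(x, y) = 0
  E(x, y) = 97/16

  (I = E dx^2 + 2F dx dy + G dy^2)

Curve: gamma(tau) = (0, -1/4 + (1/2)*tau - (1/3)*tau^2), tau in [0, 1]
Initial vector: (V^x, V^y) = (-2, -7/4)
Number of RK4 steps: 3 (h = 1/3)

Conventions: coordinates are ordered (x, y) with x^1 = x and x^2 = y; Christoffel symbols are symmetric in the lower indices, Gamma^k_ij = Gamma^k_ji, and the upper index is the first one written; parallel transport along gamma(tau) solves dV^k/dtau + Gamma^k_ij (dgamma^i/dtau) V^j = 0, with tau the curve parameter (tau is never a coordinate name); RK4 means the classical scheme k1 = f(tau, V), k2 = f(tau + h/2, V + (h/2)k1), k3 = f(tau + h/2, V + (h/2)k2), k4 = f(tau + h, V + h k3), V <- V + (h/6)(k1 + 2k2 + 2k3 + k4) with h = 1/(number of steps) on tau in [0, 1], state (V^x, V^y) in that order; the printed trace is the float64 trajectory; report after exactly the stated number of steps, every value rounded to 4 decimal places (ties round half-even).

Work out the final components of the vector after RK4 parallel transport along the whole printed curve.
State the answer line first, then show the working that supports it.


Answer: V^x = -2.2598, V^y = -1.6854

gamma'(tau) = (0, 1/2 - (2/3)*tau); f(tau, V)^k = -Gamma^k_ij(gamma(tau)) gamma'^i(tau) V^j; h = 1/3; intermediate values shown to 6 dp
curve data and Christoffel symbols at the stage parameters:
  tau = 0.000000: gamma = (0.000000, -0.250000), gamma' = (0.000000, 0.500000); Gamma_xxx = 0.000000, Gamma_xxy = 0.000000, Gamma_xyy = -0.907216, Gamma_yxx = 0.000000, Gamma_yxy = 0.181818, Gamma_yyy = 0.000000
  tau = 0.166667: gamma = (0.000000, -0.175926), gamma' = (0.000000, 0.388889); Gamma_xxx = 0.000000, Gamma_xxy = 0.000000, Gamma_xyy = -0.907216, Gamma_yxx = 0.000000, Gamma_yxy = 0.181818, Gamma_yyy = 0.000000
  tau = 0.333333: gamma = (0.000000, -0.120370), gamma' = (0.000000, 0.277778); Gamma_xxx = 0.000000, Gamma_xxy = 0.000000, Gamma_xyy = -0.907216, Gamma_yxx = 0.000000, Gamma_yxy = 0.181818, Gamma_yyy = 0.000000
  tau = 0.500000: gamma = (0.000000, -0.083333), gamma' = (0.000000, 0.166667); Gamma_xxx = 0.000000, Gamma_xxy = 0.000000, Gamma_xyy = -0.907216, Gamma_yxx = 0.000000, Gamma_yxy = 0.181818, Gamma_yyy = 0.000000
  tau = 0.666667: gamma = (0.000000, -0.064815), gamma' = (0.000000, 0.055556); Gamma_xxx = 0.000000, Gamma_xxy = 0.000000, Gamma_xyy = -0.907216, Gamma_yxx = 0.000000, Gamma_yxy = 0.181818, Gamma_yyy = 0.000000
  tau = 0.833333: gamma = (0.000000, -0.064815), gamma' = (0.000000, -0.055556); Gamma_xxx = 0.000000, Gamma_xxy = 0.000000, Gamma_xyy = -0.907216, Gamma_yxx = 0.000000, Gamma_yxy = 0.181818, Gamma_yyy = 0.000000
  tau = 1.000000: gamma = (0.000000, -0.083333), gamma' = (0.000000, -0.166667); Gamma_xxx = 0.000000, Gamma_xxy = 0.000000, Gamma_xyy = -0.907216, Gamma_yxx = 0.000000, Gamma_yxy = 0.181818, Gamma_yyy = 0.000000
step 0: V^x = -2.0000, V^y = -1.7500
step 1: k1 = (-0.793814, 0.181818), k2 = (-0.606720, 0.150769), k3 = (-0.608546, 0.148564), k4 = (-0.428528, 0.111255); V <- V + (h/6)(k1 + 2k2 + 2k3 + k4): V^x = -2.2029, V^y = -1.7005
step 2: k1 = (-0.428523, 0.111259), k2 = (-0.254310, 0.068920), k3 = (-0.255377, 0.068040), k4 = (-0.084562, 0.023112); V <- V + (h/6)(k1 + 2k2 + 2k3 + k4): V^x = -2.2881, V^y = -1.6778
step 3: k1 = (-0.084561, 0.023112), k2 = (0.084367, -0.023254), k3 = (0.084757, -0.022970), k4 = (0.254842, -0.068479); V <- V + (h/6)(k1 + 2k2 + 2k3 + k4): V^x = -2.2598, V^y = -1.6854


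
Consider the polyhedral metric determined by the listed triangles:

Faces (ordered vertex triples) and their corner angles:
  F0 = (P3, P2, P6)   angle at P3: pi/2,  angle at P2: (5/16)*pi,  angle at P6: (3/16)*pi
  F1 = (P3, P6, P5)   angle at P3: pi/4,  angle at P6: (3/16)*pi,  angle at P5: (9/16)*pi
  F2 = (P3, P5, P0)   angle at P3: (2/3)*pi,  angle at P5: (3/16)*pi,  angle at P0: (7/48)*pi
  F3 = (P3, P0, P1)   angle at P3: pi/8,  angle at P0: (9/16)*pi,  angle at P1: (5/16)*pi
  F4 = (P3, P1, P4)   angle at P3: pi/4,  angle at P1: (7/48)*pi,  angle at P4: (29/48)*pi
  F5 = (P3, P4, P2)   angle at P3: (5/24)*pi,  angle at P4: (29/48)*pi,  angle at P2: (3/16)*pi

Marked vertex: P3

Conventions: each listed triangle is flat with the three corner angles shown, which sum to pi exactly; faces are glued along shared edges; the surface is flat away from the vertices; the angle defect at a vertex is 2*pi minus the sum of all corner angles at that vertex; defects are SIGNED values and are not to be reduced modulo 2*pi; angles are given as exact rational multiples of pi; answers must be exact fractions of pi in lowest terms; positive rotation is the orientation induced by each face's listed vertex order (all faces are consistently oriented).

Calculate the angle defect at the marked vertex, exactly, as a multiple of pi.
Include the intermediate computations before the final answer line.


Sum of corner angles at P3: 2*pi
defect = 2*pi - 2*pi

Answer: defect(P3) = 0


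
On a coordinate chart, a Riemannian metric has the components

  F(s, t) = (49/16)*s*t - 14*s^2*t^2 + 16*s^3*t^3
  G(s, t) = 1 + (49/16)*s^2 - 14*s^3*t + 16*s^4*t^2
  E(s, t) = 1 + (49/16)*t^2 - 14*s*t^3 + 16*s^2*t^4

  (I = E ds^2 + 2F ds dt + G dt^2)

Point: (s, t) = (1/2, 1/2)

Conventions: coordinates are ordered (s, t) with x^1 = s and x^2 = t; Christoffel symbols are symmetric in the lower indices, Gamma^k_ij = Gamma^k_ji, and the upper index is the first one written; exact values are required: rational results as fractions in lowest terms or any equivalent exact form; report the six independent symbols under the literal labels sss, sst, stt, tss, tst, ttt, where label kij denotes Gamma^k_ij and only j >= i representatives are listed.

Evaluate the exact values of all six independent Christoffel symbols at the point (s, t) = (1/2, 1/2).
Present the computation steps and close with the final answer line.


E = 73/64, F = 9/64, G = 73/64 at the point
E_s = -3/4, E_t = -3/16, F_s = -15/32, F_t = -15/32, G_s = -3/16, G_t = -3/4
EG - F^2 = 41/32;  g^inv = (32/41) * [[73/64, -9/64], [-9/64, 73/64]]
first-kind symbols [ij,l] = (1/2)(d_i g_jl + d_j g_il - d_l g_ij): [ss,s] = E_s/2 = -3/8, [ss,t] = F_s - E_t/2 = -3/8, [st,s] = E_t/2 = -3/32, [st,t] = G_s/2 = -3/32, [tt,s] = F_t - G_s/2 = -3/8, [tt,t] = G_t/2 = -3/8
Gamma^s_ij = (G*[ij,s] - F*[ij,t])/(EG - F^2), Gamma^t_ij = (E*[ij,t] - F*[ij,s])/(EG - F^2)

Answer: Gamma_sss = -12/41, Gamma_sst = -3/41, Gamma_stt = -12/41, Gamma_tss = -12/41, Gamma_tst = -3/41, Gamma_ttt = -12/41


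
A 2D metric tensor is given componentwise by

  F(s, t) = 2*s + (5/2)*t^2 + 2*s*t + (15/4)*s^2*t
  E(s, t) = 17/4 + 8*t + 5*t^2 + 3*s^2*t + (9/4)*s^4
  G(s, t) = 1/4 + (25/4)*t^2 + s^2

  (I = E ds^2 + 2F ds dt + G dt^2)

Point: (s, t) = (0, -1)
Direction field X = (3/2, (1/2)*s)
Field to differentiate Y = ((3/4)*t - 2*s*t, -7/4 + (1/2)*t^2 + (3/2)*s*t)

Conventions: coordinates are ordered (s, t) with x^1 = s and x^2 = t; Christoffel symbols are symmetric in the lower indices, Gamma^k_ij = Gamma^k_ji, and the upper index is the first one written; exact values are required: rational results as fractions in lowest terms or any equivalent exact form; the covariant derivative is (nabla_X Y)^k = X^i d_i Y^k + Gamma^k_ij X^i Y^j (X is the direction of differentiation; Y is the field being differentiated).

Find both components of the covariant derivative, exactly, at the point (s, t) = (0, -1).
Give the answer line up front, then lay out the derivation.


Answer: (nabla_X Y)^s = 11, (nabla_X Y)^t = -11/2

E = 5/4, F = 5/2, G = 13/2 at the point
E_s = 0, E_t = -2, F_s = 0, F_t = -5, G_s = 0, G_t = -25/2
EG - F^2 = 15/8;  g^inv = (8/15) * [[13/2, -5/2], [-5/2, 5/4]]
first-kind symbols [ij,l] = (1/2)(d_i g_jl + d_j g_il - d_l g_ij): [ss,s] = E_s/2 = 0, [ss,t] = F_s - E_t/2 = 1, [st,s] = E_t/2 = -1, [st,t] = G_s/2 = 0, [tt,s] = F_t - G_s/2 = -5, [tt,t] = G_t/2 = -25/4
Gamma^s_ij = (G*[ij,s] - F*[ij,t])/(EG - F^2), Gamma^t_ij = (E*[ij,t] - F*[ij,s])/(EG - F^2)
Gamma_sss = -4/3, Gamma_sst = -52/15, Gamma_stt = -9, Gamma_tss = 2/3, Gamma_tst = 4/3, Gamma_ttt = 5/2
X = (3/2, 0), Y = (-3/4, -5/4) at the point


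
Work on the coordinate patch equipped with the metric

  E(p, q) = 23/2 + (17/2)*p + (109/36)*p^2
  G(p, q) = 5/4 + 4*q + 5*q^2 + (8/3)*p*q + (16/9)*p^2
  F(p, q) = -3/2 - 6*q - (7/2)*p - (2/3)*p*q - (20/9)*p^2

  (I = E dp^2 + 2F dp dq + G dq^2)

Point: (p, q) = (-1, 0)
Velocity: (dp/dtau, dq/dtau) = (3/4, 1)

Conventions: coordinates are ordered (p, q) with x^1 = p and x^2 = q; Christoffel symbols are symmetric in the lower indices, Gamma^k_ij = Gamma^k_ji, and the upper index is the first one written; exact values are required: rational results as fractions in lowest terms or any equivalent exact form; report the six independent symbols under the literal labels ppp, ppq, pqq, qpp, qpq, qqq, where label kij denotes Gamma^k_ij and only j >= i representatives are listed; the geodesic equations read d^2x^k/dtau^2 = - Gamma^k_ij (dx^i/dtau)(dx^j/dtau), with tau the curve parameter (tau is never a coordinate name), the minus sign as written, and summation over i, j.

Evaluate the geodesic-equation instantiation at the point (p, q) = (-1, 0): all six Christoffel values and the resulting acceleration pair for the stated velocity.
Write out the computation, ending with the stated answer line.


E = 217/36, F = -2/9, G = 109/36 at the point
E_p = 22/9, E_q = 0, F_p = 17/18, F_q = -16/3, G_p = -32/9, G_q = 4/3
EG - F^2 = 2621/144;  g^inv = (144/2621) * [[109/36, 2/9], [2/9, 217/36]]
first-kind symbols [ij,l] = (1/2)(d_i g_jl + d_j g_il - d_l g_ij): [pp,p] = E_p/2 = 11/9, [pp,q] = F_p - E_q/2 = 17/18, [pq,p] = E_q/2 = 0, [pq,q] = G_p/2 = -16/9, [qq,p] = F_q - G_p/2 = -32/9, [qq,q] = G_q/2 = 2/3
Gamma^p_ij = (G*[ij,p] - F*[ij,q])/(EG - F^2), Gamma^q_ij = (E*[ij,q] - F*[ij,p])/(EG - F^2)
Gamma_ppp = 5068/23589, Gamma_ppq = -512/23589, Gamma_pqq = -13760/23589, Gamma_qpp = 7730/23589, Gamma_qpq = -13888/23589, Gamma_qqq = 4184/23589
d^2p/dtau^2 = -(Gamma_ppp*(3/4)^2 + 2*Gamma_ppq*(3/4)*(1) + Gamma_pqq*(1)^2) = 46709/94356
d^2q/dtau^2 = -(Gamma_qpp*(3/4)^2 + 2*Gamma_qpq*(3/4)*(1) + Gamma_qqq*(1)^2) = 98399/188712

Answer: Gamma_ppp = 5068/23589, Gamma_ppq = -512/23589, Gamma_pqq = -13760/23589, Gamma_qpp = 7730/23589, Gamma_qpq = -13888/23589, Gamma_qqq = 4184/23589; accelerations (d^2p/dtau^2, d^2q/dtau^2) = (46709/94356, 98399/188712)


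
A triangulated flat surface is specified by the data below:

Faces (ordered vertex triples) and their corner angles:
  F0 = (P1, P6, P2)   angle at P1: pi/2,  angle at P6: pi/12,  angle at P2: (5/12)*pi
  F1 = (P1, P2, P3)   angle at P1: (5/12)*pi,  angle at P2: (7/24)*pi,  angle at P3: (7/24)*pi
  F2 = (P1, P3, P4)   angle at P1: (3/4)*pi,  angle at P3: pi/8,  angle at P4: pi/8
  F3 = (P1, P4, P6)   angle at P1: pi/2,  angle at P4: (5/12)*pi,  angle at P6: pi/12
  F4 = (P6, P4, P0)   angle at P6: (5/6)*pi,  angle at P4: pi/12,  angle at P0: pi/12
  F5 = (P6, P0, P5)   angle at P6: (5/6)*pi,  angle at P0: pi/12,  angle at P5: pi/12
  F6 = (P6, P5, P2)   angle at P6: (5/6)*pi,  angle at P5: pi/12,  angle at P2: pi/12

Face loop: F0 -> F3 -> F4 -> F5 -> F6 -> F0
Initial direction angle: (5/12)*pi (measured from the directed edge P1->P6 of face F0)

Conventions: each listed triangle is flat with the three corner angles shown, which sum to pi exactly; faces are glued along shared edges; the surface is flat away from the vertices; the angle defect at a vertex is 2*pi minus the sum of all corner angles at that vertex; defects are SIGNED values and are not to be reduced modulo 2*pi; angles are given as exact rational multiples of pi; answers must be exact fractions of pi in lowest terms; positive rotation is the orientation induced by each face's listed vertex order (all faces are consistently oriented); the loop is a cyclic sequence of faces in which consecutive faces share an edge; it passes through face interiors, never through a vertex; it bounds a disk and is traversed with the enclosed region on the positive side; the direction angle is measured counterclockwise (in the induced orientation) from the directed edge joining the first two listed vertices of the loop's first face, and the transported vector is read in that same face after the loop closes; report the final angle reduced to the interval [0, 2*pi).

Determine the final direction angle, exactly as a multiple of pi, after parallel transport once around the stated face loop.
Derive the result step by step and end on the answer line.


enclosed vertex P6: corner angles sum to (8/3)*pi, defect = 2*pi - (8/3)*pi = (-2/3)*pi
adding the enclosed defects to the starting angle (mod 2*pi, induced orientation) gives the holonomy
final angle = (5/12)*pi - (2/3)*pi = (7/4)*pi (mod 2*pi)

Answer: final direction angle = (7/4)*pi


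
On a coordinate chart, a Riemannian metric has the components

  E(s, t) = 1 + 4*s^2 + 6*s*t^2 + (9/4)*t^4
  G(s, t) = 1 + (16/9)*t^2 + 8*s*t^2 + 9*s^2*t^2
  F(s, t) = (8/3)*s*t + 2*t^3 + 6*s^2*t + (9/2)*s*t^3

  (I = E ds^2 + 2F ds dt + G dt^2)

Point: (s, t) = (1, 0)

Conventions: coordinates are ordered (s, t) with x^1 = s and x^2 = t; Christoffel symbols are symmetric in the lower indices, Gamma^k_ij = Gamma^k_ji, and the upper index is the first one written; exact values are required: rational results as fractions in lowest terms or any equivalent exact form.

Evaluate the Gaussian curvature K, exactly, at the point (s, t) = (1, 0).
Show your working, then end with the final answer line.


E = 5, F = 0, G = 1, EG - F^2 = 5 at the point
E_s = 8, E_t = 0, F_s = 0, F_t = 26/3, G_s = 0, G_t = 0
E_tt = 12, F_st = 44/3, G_ss = 0
By Brioschi, K is (det M1 - det M2) divided by (EG - F^2) squared.
M1 = [[-E_tt/2 + F_st - G_ss/2, E_s/2, F_s - E_t/2], [F_t - G_s/2, E, F], [G_t/2, F, G]] = [[26/3, 4, 0], [26/3, 5, 0], [0, 0, 1]]; det M1 = 26/3
M2 = [[0, E_t/2, G_s/2], [E_t/2, E, F], [G_s/2, F, G]] = [[0, 0, 0], [0, 5, 0], [0, 0, 1]]; det M2 = 0
det M1 - det M2 = 26/3; K = 26/3 / (5)^2 = 26/75

Answer: K = 26/75


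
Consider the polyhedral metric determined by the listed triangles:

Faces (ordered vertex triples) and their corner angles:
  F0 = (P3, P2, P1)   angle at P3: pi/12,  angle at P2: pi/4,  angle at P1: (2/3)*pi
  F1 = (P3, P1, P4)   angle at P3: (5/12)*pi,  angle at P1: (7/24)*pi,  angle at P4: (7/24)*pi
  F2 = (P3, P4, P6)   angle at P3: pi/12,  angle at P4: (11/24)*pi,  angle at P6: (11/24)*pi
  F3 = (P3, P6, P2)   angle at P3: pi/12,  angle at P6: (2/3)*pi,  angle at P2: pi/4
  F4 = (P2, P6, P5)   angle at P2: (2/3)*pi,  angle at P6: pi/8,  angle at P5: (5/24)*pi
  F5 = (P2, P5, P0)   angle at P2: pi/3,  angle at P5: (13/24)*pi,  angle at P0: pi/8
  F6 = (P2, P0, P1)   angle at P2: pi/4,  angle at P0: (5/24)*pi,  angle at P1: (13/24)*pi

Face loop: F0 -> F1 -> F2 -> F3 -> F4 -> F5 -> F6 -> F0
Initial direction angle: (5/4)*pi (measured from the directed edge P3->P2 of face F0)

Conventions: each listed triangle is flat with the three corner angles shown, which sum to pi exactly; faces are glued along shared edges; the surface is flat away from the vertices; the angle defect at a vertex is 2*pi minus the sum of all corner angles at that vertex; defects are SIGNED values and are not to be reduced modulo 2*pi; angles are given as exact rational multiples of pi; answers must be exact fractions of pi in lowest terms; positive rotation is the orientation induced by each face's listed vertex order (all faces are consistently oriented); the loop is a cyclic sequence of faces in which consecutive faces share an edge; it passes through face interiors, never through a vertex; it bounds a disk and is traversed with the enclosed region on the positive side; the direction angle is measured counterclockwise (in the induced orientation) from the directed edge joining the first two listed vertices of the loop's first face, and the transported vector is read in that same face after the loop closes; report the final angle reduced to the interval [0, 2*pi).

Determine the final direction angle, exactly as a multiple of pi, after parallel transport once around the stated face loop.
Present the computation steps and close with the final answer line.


enclosed vertex P2: corner angles sum to (7/4)*pi, defect = 2*pi - (7/4)*pi = pi/4
enclosed vertex P3: corner angles sum to (2/3)*pi, defect = 2*pi - (2/3)*pi = (4/3)*pi
transport around the loop rotates by the sum of enclosed defects; add to the initial angle mod 2*pi
final angle = (5/4)*pi + (19/12)*pi = (5/6)*pi (mod 2*pi)

Answer: final direction angle = (5/6)*pi


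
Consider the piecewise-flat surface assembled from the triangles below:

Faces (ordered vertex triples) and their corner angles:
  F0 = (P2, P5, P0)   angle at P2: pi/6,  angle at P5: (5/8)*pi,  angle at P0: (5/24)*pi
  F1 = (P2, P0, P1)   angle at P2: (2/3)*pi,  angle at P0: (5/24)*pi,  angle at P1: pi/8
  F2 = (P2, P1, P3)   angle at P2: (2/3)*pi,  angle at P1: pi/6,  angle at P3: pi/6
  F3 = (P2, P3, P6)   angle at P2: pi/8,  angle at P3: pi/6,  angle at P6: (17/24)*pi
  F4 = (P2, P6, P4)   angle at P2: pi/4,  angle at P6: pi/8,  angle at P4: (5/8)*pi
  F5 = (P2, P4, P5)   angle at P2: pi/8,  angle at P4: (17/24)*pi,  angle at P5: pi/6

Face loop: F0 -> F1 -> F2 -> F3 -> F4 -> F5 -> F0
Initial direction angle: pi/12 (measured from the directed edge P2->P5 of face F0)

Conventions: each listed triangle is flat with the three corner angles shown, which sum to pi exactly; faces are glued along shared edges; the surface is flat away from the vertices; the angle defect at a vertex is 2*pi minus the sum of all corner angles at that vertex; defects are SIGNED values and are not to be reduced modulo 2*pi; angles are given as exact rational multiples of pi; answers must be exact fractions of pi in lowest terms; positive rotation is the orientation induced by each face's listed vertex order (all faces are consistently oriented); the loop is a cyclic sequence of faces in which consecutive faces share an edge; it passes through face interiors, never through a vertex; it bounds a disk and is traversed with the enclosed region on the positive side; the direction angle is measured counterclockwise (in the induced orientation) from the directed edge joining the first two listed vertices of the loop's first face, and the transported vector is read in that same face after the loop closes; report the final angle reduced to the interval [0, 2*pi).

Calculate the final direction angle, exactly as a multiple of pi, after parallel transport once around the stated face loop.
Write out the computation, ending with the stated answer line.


enclosed vertex P2: corner angles sum to 2*pi, defect = 2*pi - 2*pi = 0
holonomy = initial angle + sum of enclosed defects (mod 2*pi), positive in the induced orientation
final angle = pi/12 + 0 = pi/12 (mod 2*pi)

Answer: final direction angle = pi/12


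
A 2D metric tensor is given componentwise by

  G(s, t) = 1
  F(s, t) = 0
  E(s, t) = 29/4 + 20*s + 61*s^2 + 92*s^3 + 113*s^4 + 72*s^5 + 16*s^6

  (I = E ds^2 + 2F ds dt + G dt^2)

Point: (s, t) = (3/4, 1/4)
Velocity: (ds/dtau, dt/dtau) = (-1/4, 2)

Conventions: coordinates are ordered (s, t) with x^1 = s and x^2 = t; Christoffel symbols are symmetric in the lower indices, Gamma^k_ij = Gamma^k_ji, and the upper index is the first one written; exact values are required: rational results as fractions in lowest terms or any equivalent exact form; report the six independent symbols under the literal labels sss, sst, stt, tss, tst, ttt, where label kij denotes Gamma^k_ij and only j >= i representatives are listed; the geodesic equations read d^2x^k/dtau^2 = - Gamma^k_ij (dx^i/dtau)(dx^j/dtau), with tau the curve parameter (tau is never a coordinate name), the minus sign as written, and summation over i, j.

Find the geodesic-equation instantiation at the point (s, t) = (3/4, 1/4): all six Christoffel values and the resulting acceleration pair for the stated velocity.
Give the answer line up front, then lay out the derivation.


Answer: Gamma_sss = 4753/2417, Gamma_sst = 0, Gamma_stt = 0, Gamma_tss = 0, Gamma_tst = 0, Gamma_ttt = 0; accelerations (d^2s/dtau^2, d^2t/dtau^2) = (-4753/38672, 0)

E = 2417/16, F = 0, G = 1 at the point
E_s = 4753/8, E_t = 0, F_s = 0, F_t = 0, G_s = 0, G_t = 0
EG - F^2 = 2417/16;  g^inv = (16/2417) * [[1, 0], [0, 2417/16]]
first-kind symbols [ij,l] = (1/2)(d_i g_jl + d_j g_il - d_l g_ij): [ss,s] = E_s/2 = 4753/16, [ss,t] = F_s - E_t/2 = 0, [st,s] = E_t/2 = 0, [st,t] = G_s/2 = 0, [tt,s] = F_t - G_s/2 = 0, [tt,t] = G_t/2 = 0
Gamma^s_ij = (G*[ij,s] - F*[ij,t])/(EG - F^2), Gamma^t_ij = (E*[ij,t] - F*[ij,s])/(EG - F^2)
Gamma_sss = 4753/2417, Gamma_sst = 0, Gamma_stt = 0, Gamma_tss = 0, Gamma_tst = 0, Gamma_ttt = 0
d^2s/dtau^2 = -(Gamma_sss*(-1/4)^2 + 2*Gamma_sst*(-1/4)*(2) + Gamma_stt*(2)^2) = -4753/38672
d^2t/dtau^2 = -(Gamma_tss*(-1/4)^2 + 2*Gamma_tst*(-1/4)*(2) + Gamma_ttt*(2)^2) = 0


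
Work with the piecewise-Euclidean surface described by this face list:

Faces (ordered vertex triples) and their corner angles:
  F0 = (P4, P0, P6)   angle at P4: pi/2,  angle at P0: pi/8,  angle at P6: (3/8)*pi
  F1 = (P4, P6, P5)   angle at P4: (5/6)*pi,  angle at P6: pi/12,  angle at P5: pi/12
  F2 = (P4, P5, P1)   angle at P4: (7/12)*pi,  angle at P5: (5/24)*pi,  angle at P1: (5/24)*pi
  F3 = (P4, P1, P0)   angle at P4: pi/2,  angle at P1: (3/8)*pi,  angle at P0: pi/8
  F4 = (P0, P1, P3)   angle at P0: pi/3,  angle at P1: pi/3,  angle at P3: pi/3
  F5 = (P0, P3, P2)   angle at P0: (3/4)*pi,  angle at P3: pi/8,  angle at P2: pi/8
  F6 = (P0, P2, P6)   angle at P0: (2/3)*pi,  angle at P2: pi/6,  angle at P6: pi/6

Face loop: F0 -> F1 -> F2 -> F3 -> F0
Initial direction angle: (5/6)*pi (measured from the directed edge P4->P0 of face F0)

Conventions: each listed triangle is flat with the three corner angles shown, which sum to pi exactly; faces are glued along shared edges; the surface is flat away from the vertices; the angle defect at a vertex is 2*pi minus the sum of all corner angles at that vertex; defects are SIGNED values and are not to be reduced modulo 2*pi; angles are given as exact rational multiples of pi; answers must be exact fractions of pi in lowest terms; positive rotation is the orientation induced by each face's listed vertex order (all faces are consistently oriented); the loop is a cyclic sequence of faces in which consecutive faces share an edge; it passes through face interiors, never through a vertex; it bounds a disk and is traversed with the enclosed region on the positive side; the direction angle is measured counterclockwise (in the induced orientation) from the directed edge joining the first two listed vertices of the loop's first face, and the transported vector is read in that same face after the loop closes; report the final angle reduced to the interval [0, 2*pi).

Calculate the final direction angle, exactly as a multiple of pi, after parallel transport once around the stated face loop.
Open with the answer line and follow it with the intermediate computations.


Answer: final direction angle = (5/12)*pi

enclosed vertex P4: corner angles sum to (29/12)*pi, defect = 2*pi - (29/12)*pi = (-5/12)*pi
the rotation equals the total enclosed defect, so the final angle is initial + defects (mod 2*pi)
final angle = (5/6)*pi - (5/12)*pi = (5/12)*pi (mod 2*pi)


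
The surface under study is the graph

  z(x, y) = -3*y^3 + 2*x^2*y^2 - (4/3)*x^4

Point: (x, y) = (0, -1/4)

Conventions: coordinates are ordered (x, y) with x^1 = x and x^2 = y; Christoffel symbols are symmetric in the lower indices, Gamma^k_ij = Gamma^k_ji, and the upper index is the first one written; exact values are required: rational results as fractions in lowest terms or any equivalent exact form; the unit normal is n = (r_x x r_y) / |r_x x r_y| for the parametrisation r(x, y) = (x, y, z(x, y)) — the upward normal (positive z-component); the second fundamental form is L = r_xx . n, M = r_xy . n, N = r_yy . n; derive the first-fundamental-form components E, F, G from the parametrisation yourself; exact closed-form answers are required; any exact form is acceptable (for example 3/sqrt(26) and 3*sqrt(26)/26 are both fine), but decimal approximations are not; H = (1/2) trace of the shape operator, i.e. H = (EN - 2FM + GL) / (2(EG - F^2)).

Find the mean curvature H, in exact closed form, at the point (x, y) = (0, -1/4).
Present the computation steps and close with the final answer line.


z_x = 0, z_y = -9/16, z_xx = 1/4, z_xy = 0, z_yy = 9/2
E = 1, F = 0, G = 337/256; answer radicand W^2 = 337/256
unnormalised second-form numerators: l = 1/4, m = 0, n = 9/2; L = l/sqrt(337/256), and similarly M = m/sqrt(W^2), N = n/sqrt(W^2)
H = (E*n - 2*F*m + G*l) / (2*(EG - F^2)*sqrt(W^2)); E*n - 2*F*m + G*l = 4945/1024, EG - F^2 = 337/256, so H = (4945/2696)/sqrt(337/256)

Answer: H = 9890*sqrt(337)/113569


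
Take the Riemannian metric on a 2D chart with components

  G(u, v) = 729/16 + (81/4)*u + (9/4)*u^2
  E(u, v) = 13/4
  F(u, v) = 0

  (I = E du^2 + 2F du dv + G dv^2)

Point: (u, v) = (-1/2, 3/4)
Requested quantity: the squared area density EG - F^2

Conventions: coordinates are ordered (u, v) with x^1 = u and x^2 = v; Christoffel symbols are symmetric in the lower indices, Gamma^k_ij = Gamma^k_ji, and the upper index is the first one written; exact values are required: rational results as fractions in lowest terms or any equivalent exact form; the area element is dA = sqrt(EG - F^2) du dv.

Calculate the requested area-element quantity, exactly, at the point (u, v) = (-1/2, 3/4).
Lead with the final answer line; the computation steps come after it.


Answer: EG - F^2 = 117

E = 13/4, F = 0, G = 36; EG - F^2 = 117


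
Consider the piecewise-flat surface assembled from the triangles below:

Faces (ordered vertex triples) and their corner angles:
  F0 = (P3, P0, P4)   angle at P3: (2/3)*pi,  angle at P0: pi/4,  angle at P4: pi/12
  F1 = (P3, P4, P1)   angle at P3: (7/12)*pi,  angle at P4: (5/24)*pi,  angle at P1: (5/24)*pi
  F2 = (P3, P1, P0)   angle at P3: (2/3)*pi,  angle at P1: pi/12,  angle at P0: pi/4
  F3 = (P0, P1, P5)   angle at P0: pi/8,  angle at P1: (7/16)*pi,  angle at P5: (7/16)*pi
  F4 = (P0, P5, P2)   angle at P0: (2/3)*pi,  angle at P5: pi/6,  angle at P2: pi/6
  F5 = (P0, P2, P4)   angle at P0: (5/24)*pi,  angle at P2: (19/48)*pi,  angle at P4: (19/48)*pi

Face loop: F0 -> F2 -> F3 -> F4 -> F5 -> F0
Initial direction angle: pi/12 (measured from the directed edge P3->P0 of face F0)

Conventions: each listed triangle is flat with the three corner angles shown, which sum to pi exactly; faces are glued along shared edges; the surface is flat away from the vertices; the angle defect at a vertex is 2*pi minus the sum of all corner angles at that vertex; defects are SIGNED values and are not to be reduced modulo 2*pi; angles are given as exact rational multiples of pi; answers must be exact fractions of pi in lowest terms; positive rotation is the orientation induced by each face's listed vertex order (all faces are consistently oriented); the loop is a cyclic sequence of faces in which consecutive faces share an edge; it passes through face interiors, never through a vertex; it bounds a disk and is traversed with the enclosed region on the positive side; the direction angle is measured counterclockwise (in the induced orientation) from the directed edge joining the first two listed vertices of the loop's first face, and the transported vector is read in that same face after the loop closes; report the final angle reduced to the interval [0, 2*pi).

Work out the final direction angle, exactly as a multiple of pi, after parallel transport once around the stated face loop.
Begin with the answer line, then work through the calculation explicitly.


Answer: final direction angle = (7/12)*pi

enclosed vertex P0: corner angles sum to (3/2)*pi, defect = 2*pi - (3/2)*pi = pi/2
summing the enclosed defects onto the initial angle, mod 2*pi in the induced orientation:
final angle = pi/12 + pi/2 = (7/12)*pi (mod 2*pi)


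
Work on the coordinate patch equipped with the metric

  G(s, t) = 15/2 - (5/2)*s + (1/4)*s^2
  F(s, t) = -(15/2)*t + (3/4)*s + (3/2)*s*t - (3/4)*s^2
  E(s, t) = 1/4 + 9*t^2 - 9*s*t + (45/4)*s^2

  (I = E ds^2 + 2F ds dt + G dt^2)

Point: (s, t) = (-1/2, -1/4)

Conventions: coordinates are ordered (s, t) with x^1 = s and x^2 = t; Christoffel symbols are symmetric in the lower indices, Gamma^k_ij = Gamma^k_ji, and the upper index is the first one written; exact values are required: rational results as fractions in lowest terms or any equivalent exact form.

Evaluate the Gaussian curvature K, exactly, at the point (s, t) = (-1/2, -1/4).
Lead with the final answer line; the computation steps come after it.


Answer: K = -443204/400689

E = 5/2, F = 3/2, G = 141/16, EG - F^2 = 633/32 at the point
E_s = -9, E_t = 0, F_s = 9/8, F_t = -33/4, G_s = -11/4, G_t = 0
E_tt = 18, F_st = 3/2, G_ss = 1/2
Apply the Brioschi formula K = (det M1 - det M2)/(EG - F^2)^2 over the derivative matrices of E, F, G.
M1 = [[-E_tt/2 + F_st - G_ss/2, E_s/2, F_s - E_t/2], [F_t - G_s/2, E, F], [G_t/2, F, G]] = [[-31/4, -9/2, 9/8], [-55/8, 5/2, 3/2], [0, 3/2, 141/16]]; det M1 = -112011/256
M2 = [[0, E_t/2, G_s/2], [E_t/2, E, F], [G_s/2, F, G]] = [[0, 0, -11/8], [0, 5/2, 3/2], [-11/8, 3/2, 141/16]]; det M2 = -605/128
det M1 - det M2 = -110801/256; K = -110801/256 / (633/32)^2 = -443204/400689


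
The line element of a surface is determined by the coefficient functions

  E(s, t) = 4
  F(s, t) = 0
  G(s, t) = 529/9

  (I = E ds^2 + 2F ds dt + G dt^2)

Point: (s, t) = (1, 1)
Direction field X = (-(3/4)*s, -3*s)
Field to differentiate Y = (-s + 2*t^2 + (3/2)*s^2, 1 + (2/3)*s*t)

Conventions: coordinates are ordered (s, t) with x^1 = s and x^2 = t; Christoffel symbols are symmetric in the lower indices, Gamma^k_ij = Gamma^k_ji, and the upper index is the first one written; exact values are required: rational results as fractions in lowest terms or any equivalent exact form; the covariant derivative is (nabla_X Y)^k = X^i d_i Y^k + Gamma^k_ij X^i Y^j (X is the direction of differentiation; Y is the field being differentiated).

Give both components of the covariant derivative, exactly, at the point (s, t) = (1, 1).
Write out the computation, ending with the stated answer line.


E = 4, F = 0, G = 529/9 at the point
E_s = 0, E_t = 0, F_s = 0, F_t = 0, G_s = 0, G_t = 0
EG - F^2 = 2116/9;  g^inv = (9/2116) * [[529/9, 0], [0, 4]]
first-kind symbols [ij,l] = (1/2)(d_i g_jl + d_j g_il - d_l g_ij): [ss,s] = E_s/2 = 0, [ss,t] = F_s - E_t/2 = 0, [st,s] = E_t/2 = 0, [st,t] = G_s/2 = 0, [tt,s] = F_t - G_s/2 = 0, [tt,t] = G_t/2 = 0
Gamma^s_ij = (G*[ij,s] - F*[ij,t])/(EG - F^2), Gamma^t_ij = (E*[ij,t] - F*[ij,s])/(EG - F^2)
Gamma_sss = 0, Gamma_sst = 0, Gamma_stt = 0, Gamma_tss = 0, Gamma_tst = 0, Gamma_ttt = 0
X = (-3/4, -3), Y = (5/2, 5/3) at the point

Answer: (nabla_X Y)^s = -27/2, (nabla_X Y)^t = -5/2


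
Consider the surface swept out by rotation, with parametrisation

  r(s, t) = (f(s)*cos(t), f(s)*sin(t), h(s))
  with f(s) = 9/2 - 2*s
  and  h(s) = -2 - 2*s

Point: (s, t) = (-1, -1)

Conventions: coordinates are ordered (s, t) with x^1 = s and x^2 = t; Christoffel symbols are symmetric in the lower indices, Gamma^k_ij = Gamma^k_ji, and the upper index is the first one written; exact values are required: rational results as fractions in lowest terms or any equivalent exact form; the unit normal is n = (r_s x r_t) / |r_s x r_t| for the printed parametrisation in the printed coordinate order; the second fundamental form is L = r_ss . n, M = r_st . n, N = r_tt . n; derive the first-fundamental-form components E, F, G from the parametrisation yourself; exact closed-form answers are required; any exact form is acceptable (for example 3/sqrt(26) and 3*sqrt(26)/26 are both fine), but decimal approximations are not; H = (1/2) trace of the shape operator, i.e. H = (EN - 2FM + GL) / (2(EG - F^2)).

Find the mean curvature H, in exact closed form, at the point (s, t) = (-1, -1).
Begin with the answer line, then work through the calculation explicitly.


Answer: H = -sqrt(2)/26

f = 13/2, f' = -2, f'' = 0, h' = -2, h'' = 0
E = 8, F = 0, G = 169/4; answer radicand W^2 = 8
unnormalised second-form numerators: l = 0, m = 0, n = -13; L = l/sqrt(8), and similarly M = m/sqrt(W^2), N = n/sqrt(W^2)
H = (E*n - 2*F*m + G*l) / (2*(EG - F^2)*sqrt(W^2)); E*n - 2*F*m + G*l = -104, EG - F^2 = 338, so H = (-2/13)/sqrt(8)


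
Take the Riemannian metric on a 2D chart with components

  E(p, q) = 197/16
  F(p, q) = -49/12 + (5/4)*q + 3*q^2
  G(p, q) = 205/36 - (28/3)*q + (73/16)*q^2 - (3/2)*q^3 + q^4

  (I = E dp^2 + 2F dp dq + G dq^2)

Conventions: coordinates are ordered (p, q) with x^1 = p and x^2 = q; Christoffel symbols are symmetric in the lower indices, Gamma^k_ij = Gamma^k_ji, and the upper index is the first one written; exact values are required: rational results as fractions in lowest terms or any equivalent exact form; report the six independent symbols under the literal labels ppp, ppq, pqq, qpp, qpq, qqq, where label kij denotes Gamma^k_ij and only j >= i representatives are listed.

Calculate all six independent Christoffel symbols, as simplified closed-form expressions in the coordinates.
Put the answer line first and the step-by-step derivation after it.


Answer: Gamma_ppp = 0, Gamma_ppq = 0, Gamma_pqq = (-8064*q^4 + 52512*q^3 - 117936*q^2 + 108204*q - 27504)/(7632*q^4 - 59832*q^3 + 182277*q^2 - 241248*q + 123124), Gamma_qpp = 0, Gamma_qpq = 0, Gamma_qqq = (15264*q^3 - 89748*q^2 + 182277*q - 120624)/(7632*q^4 - 59832*q^3 + 182277*q^2 - 241248*q + 123124)

E = 197/16; F = -49/12 + (5/4)*q + 3*q^2; G = 205/36 - (28/3)*q + (73/16)*q^2 - (3/2)*q^3 + q^4
Gamma^k_ij = (1/2) g^{kl} (d_i g_jl + d_j g_il - d_l g_ij), with g^inv = (1/(EG-F^2)) [[G, -F], [-F, E]]
first partials: E_p = 0, E_q = 0, F_p = 0, F_q = 5/4 + 6*q, G_p = 0, G_q = -28/3 + (73/8)*q - (9/2)*q^2 + 4*q^3
D = EG - F^2 = 30781/576 - (2513/24)*q + (20253/256)*q^2 - (831/32)*q^3 + (53/16)*q^4
expanded: Gamma^p_pp = (G E_p - 2F F_p + F E_q)/(2D), Gamma^p_pq = (G E_q - F G_p)/(2D), Gamma^p_qq = (2G F_q - G G_p - F G_q)/(2D), Gamma^q_pp = (2E F_p - E E_q - F E_p)/(2D), Gamma^q_pq = (E G_p - F E_q)/(2D), Gamma^q_qq = (E G_q - 2F F_q + F G_p)/(2D); substitute and cancel common factors


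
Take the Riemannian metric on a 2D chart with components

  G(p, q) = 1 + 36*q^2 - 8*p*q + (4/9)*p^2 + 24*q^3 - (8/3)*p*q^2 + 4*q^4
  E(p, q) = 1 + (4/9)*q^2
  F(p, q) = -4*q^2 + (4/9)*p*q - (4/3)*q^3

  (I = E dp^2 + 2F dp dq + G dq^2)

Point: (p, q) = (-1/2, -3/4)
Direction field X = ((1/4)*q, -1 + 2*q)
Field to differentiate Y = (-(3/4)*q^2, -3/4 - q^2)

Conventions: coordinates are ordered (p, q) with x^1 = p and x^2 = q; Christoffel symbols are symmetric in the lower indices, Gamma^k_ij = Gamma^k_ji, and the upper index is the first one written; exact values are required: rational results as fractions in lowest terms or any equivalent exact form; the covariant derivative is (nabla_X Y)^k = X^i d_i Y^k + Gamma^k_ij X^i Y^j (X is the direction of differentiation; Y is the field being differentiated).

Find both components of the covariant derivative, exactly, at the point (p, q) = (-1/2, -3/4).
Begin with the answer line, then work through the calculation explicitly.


Answer: (nabla_X Y)^p = -230841/96784, (nabla_X Y)^q = -614571/96784

E = 5/4, F = -73/48, G = 5905/576 at the point
E_p = 0, E_q = -2/3, F_p = -1/3, F_q = 127/36, G_p = 73/18, G_q = -73/4
EG - F^2 = 6049/576;  g^inv = (576/6049) * [[5905/576, 73/48], [73/48, 5/4]]
first-kind symbols [ij,l] = (1/2)(d_i g_jl + d_j g_il - d_l g_ij): [pp,p] = E_p/2 = 0, [pp,q] = F_p - E_q/2 = 0, [pq,p] = E_q/2 = -1/3, [pq,q] = G_p/2 = 73/36, [qq,p] = F_q - G_p/2 = 3/2, [qq,q] = G_q/2 = -73/8
Gamma^p_ij = (G*[ij,p] - F*[ij,q])/(EG - F^2), Gamma^q_ij = (E*[ij,q] - F*[ij,p])/(EG - F^2)
Gamma_ppp = 0, Gamma_ppq = -192/6049, Gamma_pqq = 864/6049, Gamma_qpp = 0, Gamma_qpq = 1168/6049, Gamma_qqq = -5256/6049
X = (-3/16, -5/2), Y = (-27/64, -21/16) at the point
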